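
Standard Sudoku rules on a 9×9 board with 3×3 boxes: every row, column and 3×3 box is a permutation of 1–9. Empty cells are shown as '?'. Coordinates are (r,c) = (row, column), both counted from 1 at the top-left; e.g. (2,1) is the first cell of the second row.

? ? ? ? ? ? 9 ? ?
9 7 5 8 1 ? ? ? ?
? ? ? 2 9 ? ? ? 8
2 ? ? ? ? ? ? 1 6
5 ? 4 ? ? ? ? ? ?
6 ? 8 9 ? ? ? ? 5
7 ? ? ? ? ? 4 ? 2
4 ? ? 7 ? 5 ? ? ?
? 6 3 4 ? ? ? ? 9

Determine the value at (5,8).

9

(7,2) = 5: in column 2, 5 can only go here (every other open cell in that column sees a 5).
(4,3) = 7: in column 3, 7 can only go here (every other open cell in that column sees a 7).
(4,2) = 9: in row 4, 9 can only go here (every other open cell in that row sees a 9).
(5,8) = 9: in row 5, 9 can only go here (every other open cell in that row sees a 9).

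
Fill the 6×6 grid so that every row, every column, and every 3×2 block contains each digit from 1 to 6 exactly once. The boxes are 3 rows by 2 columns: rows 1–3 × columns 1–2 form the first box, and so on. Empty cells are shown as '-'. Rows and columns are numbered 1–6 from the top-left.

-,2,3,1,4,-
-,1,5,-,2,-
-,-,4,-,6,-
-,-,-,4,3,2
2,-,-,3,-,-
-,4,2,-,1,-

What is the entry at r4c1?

r1c6 = 5: row 1 has {1,2,3,4}; col 6 has {2}; box has {2,4,6} → only 5 remains.
r2c4 = 6: row 2 has {1,2,5}; col 4 has {1,3,4}; box has {1,3,4,5} → only 6 remains.
r2c6 = 3: row 2 has {1,2,5,6}; col 6 has {2,5}; box has {2,4,5,6} → only 3 remains.
r3c4 = 2: row 3 has {4,6}; col 4 has {1,3,4,6}; box has {1,3,4,5,6} → only 2 remains.
r3c6 = 1: row 3 has {2,4,6}; col 6 has {2,3,5}; box has {2,3,4,5,6} → only 1 remains.
r5c5 = 5: row 5 has {2,3}; col 5 has {1,2,3,4,6}; box has {1,2,3} → only 5 remains.
r6c4 = 5: row 6 has {1,2,4}; col 4 has {1,2,3,4,6}; box has {2,3,4} → only 5 remains.
r6c6 = 6: row 6 has {1,2,4,5}; col 6 has {1,2,3,5}; box has {1,2,3,5} → only 6 remains.
r1c1 = 6: row 1 has {1,2,3,4,5}; col 1 has {2}; box has {1,2} → only 6 remains.
r2c1 = 4: row 2 has {1,2,3,5,6}; col 1 has {2,6}; box has {1,2,6} → only 4 remains.
r5c2 = 6: row 5 has {2,3,5}; col 2 has {1,2,4}; box has {2,4} → only 6 remains.
r5c3 = 1: row 5 has {2,3,5,6}; col 3 has {2,3,4,5}; box has {2,3,4,5} → only 1 remains.
r5c6 = 4: row 5 has {1,2,3,5,6}; col 6 has {1,2,3,5,6}; box has {1,2,3,5,6} → only 4 remains.
r6c1 = 3: row 6 has {1,2,4,5,6}; col 1 has {2,4,6}; box has {2,4,6} → only 3 remains.
r3c1 = 5: row 3 has {1,2,4,6}; col 1 has {2,3,4,6}; box has {1,2,4,6} → only 5 remains.
r3c2 = 3: row 3 has {1,2,4,5,6}; col 2 has {1,2,4,6}; box has {1,2,4,5,6} → only 3 remains.
r4c1 = 1: row 4 has {2,3,4}; col 1 has {2,3,4,5,6}; box has {2,3,4,6} → only 1 remains.

1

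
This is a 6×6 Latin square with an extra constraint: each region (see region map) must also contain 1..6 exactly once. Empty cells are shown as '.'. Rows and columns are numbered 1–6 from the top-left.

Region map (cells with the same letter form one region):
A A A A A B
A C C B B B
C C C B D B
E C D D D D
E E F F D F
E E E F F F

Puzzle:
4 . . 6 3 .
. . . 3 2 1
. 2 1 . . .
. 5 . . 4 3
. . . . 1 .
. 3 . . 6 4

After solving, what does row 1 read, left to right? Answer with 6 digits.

R1C2 = 1: row 1 has {3,4,6}; col 2 has {2,3,5}; region has {3,4,6} → only 1 remains.
R1C6 = 5: row 1 has {1,3,4,6}; col 6 has {1,3,4}; region has {1,2,3} → only 5 remains.
R2C1 = 5: row 2 has {1,2,3}; col 1 has {4}; region has {1,3,4,6} → only 5 remains.
R3C4 = 4: row 3 has {1,2}; col 4 has {3,6}; region has {1,2,3,5} → only 4 remains.
R3C5 = 5: row 3 has {1,2,4}; col 5 has {1,2,3,4,6}; region has {1,3,4} → only 5 remains.
R3C6 = 6: row 3 has {1,2,4,5}; col 6 has {1,3,4,5}; region has {1,2,3,4,5} → only 6 remains.
R4C4 = 2: row 4 has {3,4,5}; col 4 has {3,4,6}; region has {1,3,4,5} → only 2 remains.
R5C4 = 5: row 5 has {1}; col 4 has {2,3,4,6}; region has {4,6} → only 5 remains.
R5C6 = 2: row 5 has {1,5}; col 6 has {1,3,4,5,6}; region has {4,5,6} → only 2 remains.
R6C4 = 1: row 6 has {3,4,6}; col 4 has {2,3,4,5,6}; region has {2,4,5,6} → only 1 remains.
R1C3 = 2: row 1 has {1,3,4,5,6}; col 3 has {1}; region has {1,3,4,5,6} → only 2 remains.

412635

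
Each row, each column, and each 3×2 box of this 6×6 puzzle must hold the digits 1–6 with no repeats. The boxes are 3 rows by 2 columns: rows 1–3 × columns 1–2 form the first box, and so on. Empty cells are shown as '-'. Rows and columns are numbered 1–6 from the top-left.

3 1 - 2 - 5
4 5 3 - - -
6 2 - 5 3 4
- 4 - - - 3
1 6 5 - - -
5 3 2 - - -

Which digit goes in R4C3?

6

R1C5 = 6: row 1 has {1,2,3,5}; col 5 has {3}; box has {3,4,5} → only 6 remains.
R3C3 = 1: row 3 has {2,3,4,5,6}; col 3 has {2,3,5}; box has {2,3,5} → only 1 remains.
R4C1 = 2: row 4 has {3,4}; col 1 has {1,3,4,5,6}; box has {1,3,4,5,6} → only 2 remains.
R4C3 = 6: row 4 has {2,3,4}; col 3 has {1,2,3,5}; box has {2,5} → only 6 remains.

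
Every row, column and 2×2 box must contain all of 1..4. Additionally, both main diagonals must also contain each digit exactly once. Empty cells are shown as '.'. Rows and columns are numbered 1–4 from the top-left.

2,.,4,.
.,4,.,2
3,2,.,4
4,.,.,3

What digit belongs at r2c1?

1

r1c4 = 1: row 1 has {2,4}; col 4 has {2,3,4}; box has {2,4}; anti-diagonal has {2,4} → only 1 remains.
r2c1 = 1: row 2 has {2,4}; col 1 has {2,3,4}; box has {2,4} → only 1 remains.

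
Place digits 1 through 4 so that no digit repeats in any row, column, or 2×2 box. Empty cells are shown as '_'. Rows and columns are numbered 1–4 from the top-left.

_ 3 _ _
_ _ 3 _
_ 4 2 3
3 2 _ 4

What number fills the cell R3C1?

1

R2C2 = 1: row 2 has {3}; col 2 has {2,3,4}; box has {3} → only 1 remains.
R2C4 = 2: row 2 has {1,3}; col 4 has {3,4}; box has {3} → only 2 remains.
R3C1 = 1: row 3 has {2,3,4}; col 1 has {3}; box has {2,3,4} → only 1 remains.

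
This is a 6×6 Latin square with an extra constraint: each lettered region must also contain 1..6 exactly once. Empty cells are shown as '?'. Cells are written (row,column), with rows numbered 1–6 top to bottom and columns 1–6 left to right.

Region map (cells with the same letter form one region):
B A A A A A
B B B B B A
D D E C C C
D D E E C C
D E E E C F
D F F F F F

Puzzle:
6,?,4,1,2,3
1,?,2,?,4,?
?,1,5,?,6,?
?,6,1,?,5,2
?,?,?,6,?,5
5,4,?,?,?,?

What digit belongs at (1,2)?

(1,2) = 5: row 1 has {1,2,3,4,6}; col 2 has {1,4,6}; region has {1,2,3,4} → only 5 remains.

5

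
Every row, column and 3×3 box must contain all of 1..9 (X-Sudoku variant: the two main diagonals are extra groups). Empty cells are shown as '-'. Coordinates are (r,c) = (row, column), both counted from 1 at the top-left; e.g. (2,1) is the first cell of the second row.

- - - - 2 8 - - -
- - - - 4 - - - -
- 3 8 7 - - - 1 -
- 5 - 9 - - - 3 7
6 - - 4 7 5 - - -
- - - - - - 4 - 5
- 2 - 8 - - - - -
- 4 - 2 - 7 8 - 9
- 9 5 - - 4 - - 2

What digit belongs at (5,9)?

(5,3) = 3 (hidden single in row 5).
(9,1) = 8 (hidden single in row 9).
(2,9) = 8 (hidden single in row 2).
(5,9) = 1: row 5 has {3,4,5,6,7}; col 9 has {2,5,7,8,9}; box has {3,4,5,7} → only 1 remains.

1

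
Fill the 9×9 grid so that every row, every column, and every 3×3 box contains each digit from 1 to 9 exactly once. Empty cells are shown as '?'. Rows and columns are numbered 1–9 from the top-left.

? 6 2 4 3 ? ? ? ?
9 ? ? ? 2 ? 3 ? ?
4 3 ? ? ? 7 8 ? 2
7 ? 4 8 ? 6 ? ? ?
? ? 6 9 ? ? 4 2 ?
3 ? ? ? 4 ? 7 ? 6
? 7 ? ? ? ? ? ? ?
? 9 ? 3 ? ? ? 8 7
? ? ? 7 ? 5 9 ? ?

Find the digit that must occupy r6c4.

1

r1c8 = 7 (hidden single in row 1).
r2c3 = 7 (hidden single in row 2).
r4c2 = 2 (hidden single in row 4).
r5c5 = 7 (hidden single in row 5).
r8c6 = 4 (hidden single in row 8).
r9c1 = 2 (hidden single in row 9).
r8c7 = 2 (hidden single in row 8).
r9c2 = 4 (hidden single in column 2).
r6c3 = 9 (hidden single in column 3).
r6c2 = 8 (hidden single in row 6).
r2c6 = 8 (hidden single in row 2).
r1c1 = 8 (hidden single in row 1).
r5c9 = 8 (hidden single in row 5).
r5c6 = 3 (hidden single in row 5).
r7c7 = 6 (hidden single in column 7).
r9c5 = 6 (hidden single in row 9).
r8c5 = 1 (sole candidate).
r4c5 = 5 (sole candidate).
r4c7 = 1 (sole candidate).
r6c8 = 5 (sole candidate).
r7c4 = 2 (sole candidate).
r7c6 = 9 (sole candidate).
r8c3 = 5 (sole candidate).
r1c6 = 1 (sole candidate).
r1c7 = 5 (sole candidate).
r1c9 = 9 (sole candidate).
r3c3 = 1 (sole candidate).
r3c5 = 9 (sole candidate).
r3c8 = 6 (sole candidate).
r4c9 = 3 (sole candidate).
r6c4 = 1: row 6 has {3,4,5,6,7,8,9}; col 4 has {2,3,4,7,8,9}; box has {3,4,5,6,7,8,9} → only 1 remains.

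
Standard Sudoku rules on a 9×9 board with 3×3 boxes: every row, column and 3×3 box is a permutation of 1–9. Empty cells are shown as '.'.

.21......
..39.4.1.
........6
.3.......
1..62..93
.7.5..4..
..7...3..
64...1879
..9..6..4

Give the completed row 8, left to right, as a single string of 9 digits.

r1c5 = 6 (hidden single in row 1).
r2c2 = 6 (hidden single in row 2).
r5c3 = 4 (hidden single in row 5).
r7c8 = 6 (hidden single in row 7).
r6c3 = 6 (hidden single in row 6).
r4c7 = 6 (hidden single in row 4).
r9c1 = 3 (hidden single in column 1).
r3c2 = 9 (hidden single in column 2).
r1c7 = 9 (hidden single in row 1).
r9c7 = 1 (hidden single in column 7).
r7c2 = 1 (hidden single in row 7).
Singles propagation stalls before every target cell is settled. Branch on r5c2 (candidates {5,8}).
  Try r5c2 = 8: this forces r5c6=7, r5c7=5, r9c2=5, r9c8=2, r4c8=8; then r6c8 has no candidate left — contradiction.
So r5c2 = 5.
r5c7 = 7 (sole candidate).
r9c2 = 8 (sole candidate).
r5c6 = 8 (sole candidate).
Singles propagation stalls before every target cell is settled. Branch on r2c7 (candidates {2,5}).
  Try r2c7 = 5: this forces r3c7=2; then row 2 has no cell left for 2 — contradiction.
So r2c7 = 2.
r3c7 = 5 (sole candidate).
r3c3 = 8 (sole candidate).
r4c3 = 2 (sole candidate).
r8c3 = 5: row 8 has {1,4,6,7,8,9}; col 3 has {1,2,3,4,6,7,8,9}; box has {1,3,4,6,7,8,9} → only 5 remains.
r8c5 = 3: row 8 has {1,4,5,6,7,8,9}; col 5 has {2,6}; box has {1,6} → only 3 remains.
r7c1 = 2 (sole candidate).
r7c9 = 5 (sole candidate).
r8c4 = 2: row 8 has {1,3,4,5,6,7,8,9}; col 4 has {5,6,9}; box has {1,3,6} → only 2 remains.

645231879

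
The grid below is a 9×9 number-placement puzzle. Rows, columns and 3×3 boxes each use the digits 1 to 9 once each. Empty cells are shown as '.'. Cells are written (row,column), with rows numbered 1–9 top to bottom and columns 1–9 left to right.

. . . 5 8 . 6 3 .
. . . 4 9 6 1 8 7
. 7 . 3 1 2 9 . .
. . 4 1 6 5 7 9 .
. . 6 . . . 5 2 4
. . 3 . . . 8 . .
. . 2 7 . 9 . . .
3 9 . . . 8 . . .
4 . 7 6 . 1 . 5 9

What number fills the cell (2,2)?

(1,6) = 7: row 1 has {3,5,6,8}; col 6 has {1,2,5,6,8,9}; box has {1,2,3,4,5,6,8,9} → only 7 remains.
(1,9) = 2: row 1 has {3,5,6,7,8}; col 9 has {4,7,9}; box has {1,3,6,7,8,9} → only 2 remains.
(2,3) = 5: row 2 has {1,4,6,7,8,9}; col 3 has {2,3,4,6,7}; box has {7} → only 5 remains.
(3,3) = 8: row 3 has {1,2,3,7,9}; col 3 has {2,3,4,5,6,7}; box has {5,7} → only 8 remains.
(3,8) = 4: row 3 has {1,2,3,7,8,9}; col 8 has {2,3,5,8,9}; box has {1,2,3,6,7,8,9} → only 4 remains.
(3,9) = 5: row 3 has {1,2,3,4,7,8,9}; col 9 has {2,4,7,9}; box has {1,2,3,4,6,7,8,9} → only 5 remains.
(4,9) = 3: row 4 has {1,4,5,6,7,9}; col 9 has {2,4,5,7,9}; box has {2,4,5,7,8,9} → only 3 remains.
(5,6) = 3: row 5 has {2,4,5,6}; col 6 has {1,2,5,6,7,8,9}; box has {1,5,6} → only 3 remains.
(6,6) = 4: row 6 has {3,8}; col 6 has {1,2,3,5,6,7,8,9}; box has {1,3,5,6} → only 4 remains.
(8,3) = 1: row 8 has {3,8,9}; col 3 has {2,3,4,5,6,7,8}; box has {2,3,4,7,9} → only 1 remains.
(8,4) = 2: row 8 has {1,3,8,9}; col 4 has {1,3,4,5,6,7}; box has {1,6,7,8,9} → only 2 remains.
(8,7) = 4: row 8 has {1,2,3,8,9}; col 7 has {1,5,6,7,8,9}; box has {5,9} → only 4 remains.
(8,9) = 6: row 8 has {1,2,3,4,8,9}; col 9 has {2,3,4,5,7,9}; box has {4,5,9} → only 6 remains.
(9,2) = 8: row 9 has {1,4,5,6,7,9}; col 2 has {7,9}; box has {1,2,3,4,7,9} → only 8 remains.
(9,5) = 3: row 9 has {1,4,5,6,7,8,9}; col 5 has {1,6,8,9}; box has {1,2,6,7,8,9} → only 3 remains.
(9,7) = 2: row 9 has {1,3,4,5,6,7,8,9}; col 7 has {1,4,5,6,7,8,9}; box has {4,5,6,9} → only 2 remains.
(1,3) = 9: row 1 has {2,3,5,6,7,8}; col 3 has {1,2,3,4,5,6,7,8}; box has {5,7,8} → only 9 remains.
(2,1) = 2: row 2 has {1,4,5,6,7,8,9}; col 1 has {3,4}; box has {5,7,8,9} → only 2 remains.
(2,2) = 3: row 2 has {1,2,4,5,6,7,8,9}; col 2 has {7,8,9}; box has {2,5,7,8,9} → only 3 remains.

3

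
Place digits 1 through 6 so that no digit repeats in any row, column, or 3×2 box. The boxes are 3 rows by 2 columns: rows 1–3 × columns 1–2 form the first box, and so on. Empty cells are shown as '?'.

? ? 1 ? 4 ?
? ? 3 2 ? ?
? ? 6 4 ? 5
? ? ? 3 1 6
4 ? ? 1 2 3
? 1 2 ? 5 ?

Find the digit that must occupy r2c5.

6

r1c4 = 5 (sole candidate).
r1c6 = 2 (sole candidate).
r2c5 = 6: row 2 has {2,3}; col 5 has {1,2,4,5}; box has {2,4,5} → only 6 remains.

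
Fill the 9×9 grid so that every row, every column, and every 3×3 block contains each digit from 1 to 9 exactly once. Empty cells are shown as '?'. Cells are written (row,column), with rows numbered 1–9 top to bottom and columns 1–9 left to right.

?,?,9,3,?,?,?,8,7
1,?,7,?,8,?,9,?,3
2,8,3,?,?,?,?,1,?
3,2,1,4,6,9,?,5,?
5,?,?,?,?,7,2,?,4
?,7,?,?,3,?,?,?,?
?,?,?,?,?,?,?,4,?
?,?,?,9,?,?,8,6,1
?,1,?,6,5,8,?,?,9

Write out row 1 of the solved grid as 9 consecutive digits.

659321487

(2,8) = 2: row 2 has {1,3,7,8,9}; col 8 has {1,4,5,6,8}; box has {1,3,7,8,9} → only 2 remains.
(4,7) = 7: row 4 has {1,2,3,4,5,6,9}; col 7 has {2,8,9}; box has {2,4,5} → only 7 remains.
(4,9) = 8: row 4 has {1,2,3,4,5,6,7,9}; col 9 has {1,3,4,7,9}; box has {2,4,5,7} → only 8 remains.
(5,5) = 1: row 5 has {2,4,5,7}; col 5 has {3,5,6,8}; box has {3,4,6,7,9} → only 1 remains.
(6,8) = 9: row 6 has {3,7}; col 8 has {1,2,4,5,6,8}; box has {2,4,5,7,8} → only 9 remains.
(6,9) = 6: row 6 has {3,7,9}; col 9 has {1,3,4,7,8,9}; box has {2,4,5,7,8,9} → only 6 remains.
(9,7) = 3: row 9 has {1,5,6,8,9}; col 7 has {2,7,8,9}; box has {1,4,6,8,9} → only 3 remains.
(9,8) = 7: row 9 has {1,3,5,6,8,9}; col 8 has {1,2,4,5,6,8,9}; box has {1,3,4,6,8,9} → only 7 remains.
(2,4) = 5: row 2 has {1,2,3,7,8,9}; col 4 has {3,4,6,9}; box has {3,8} → only 5 remains.
(3,4) = 7: row 3 has {1,2,3,8}; col 4 has {3,4,5,6,9}; box has {3,5,8} → only 7 remains.
(3,9) = 5: row 3 has {1,2,3,7,8}; col 9 has {1,3,4,6,7,8,9}; box has {1,2,3,7,8,9} → only 5 remains.
(5,4) = 8: row 5 has {1,2,4,5,7}; col 4 has {3,4,5,6,7,9}; box has {1,3,4,6,7,9} → only 8 remains.
(5,8) = 3: row 5 has {1,2,4,5,7,8}; col 8 has {1,2,4,5,6,7,8,9}; box has {2,4,5,6,7,8,9} → only 3 remains.
(6,4) = 2: row 6 has {3,6,7,9}; col 4 has {3,4,5,6,7,8,9}; box has {1,3,4,6,7,8,9} → only 2 remains.
(6,6) = 5: row 6 has {2,3,6,7,9}; col 6 has {7,8,9}; box has {1,2,3,4,6,7,8,9} → only 5 remains.
(6,7) = 1: row 6 has {2,3,5,6,7,9}; col 7 has {2,3,7,8,9}; box has {2,3,4,5,6,7,8,9} → only 1 remains.
(7,4) = 1: row 7 has {4}; col 4 has {2,3,4,5,6,7,8,9}; box has {5,6,8,9} → only 1 remains.
(7,7) = 5: row 7 has {1,4}; col 7 has {1,2,3,7,8,9}; box has {1,3,4,6,7,8,9} → only 5 remains.
(7,9) = 2: row 7 has {1,4,5}; col 9 has {1,3,4,5,6,7,8,9}; box has {1,3,4,5,6,7,8,9} → only 2 remains.
(9,1) = 4: row 9 has {1,3,5,6,7,8,9}; col 1 has {1,2,3,5}; box has {1} → only 4 remains.
(9,3) = 2: row 9 has {1,3,4,5,6,7,8,9}; col 3 has {1,3,7,9}; box has {1,4} → only 2 remains.
(1,1) = 6: row 1 has {3,7,8,9}; col 1 has {1,2,3,4,5}; box has {1,2,3,7,8,9} → only 6 remains.
(1,7) = 4: row 1 has {3,6,7,8,9}; col 7 has {1,2,3,5,7,8,9}; box has {1,2,3,5,7,8,9} → only 4 remains.
(2,2) = 4: row 2 has {1,2,3,5,7,8,9}; col 2 has {1,2,7,8}; box has {1,2,3,6,7,8,9} → only 4 remains.
(2,6) = 6: row 2 has {1,2,3,4,5,7,8,9}; col 6 has {5,7,8,9}; box has {3,5,7,8} → only 6 remains.
(3,6) = 4: row 3 has {1,2,3,5,7,8}; col 6 has {5,6,7,8,9}; box has {3,5,6,7,8} → only 4 remains.
(3,7) = 6: row 3 has {1,2,3,4,5,7,8}; col 7 has {1,2,3,4,5,7,8,9}; box has {1,2,3,4,5,7,8,9} → only 6 remains.
(5,3) = 6: row 5 has {1,2,3,4,5,7,8}; col 3 has {1,2,3,7,9}; box has {1,2,3,5,7} → only 6 remains.
(6,1) = 8: row 6 has {1,2,3,5,6,7,9}; col 1 has {1,2,3,4,5,6}; box has {1,2,3,5,6,7} → only 8 remains.
(6,3) = 4: row 6 has {1,2,3,5,6,7,8,9}; col 3 has {1,2,3,6,7,9}; box has {1,2,3,5,6,7,8} → only 4 remains.
(7,3) = 8: row 7 has {1,2,4,5}; col 3 has {1,2,3,4,6,7,9}; box has {1,2,4} → only 8 remains.
(7,5) = 7: row 7 has {1,2,4,5,8}; col 5 has {1,3,5,6,8}; box has {1,5,6,8,9} → only 7 remains.
(7,6) = 3: row 7 has {1,2,4,5,7,8}; col 6 has {4,5,6,7,8,9}; box has {1,5,6,7,8,9} → only 3 remains.
(8,1) = 7: row 8 has {1,6,8,9}; col 1 has {1,2,3,4,5,6,8}; box has {1,2,4,8} → only 7 remains.
(8,3) = 5: row 8 has {1,6,7,8,9}; col 3 has {1,2,3,4,6,7,8,9}; box has {1,2,4,7,8} → only 5 remains.
(8,6) = 2: row 8 has {1,5,6,7,8,9}; col 6 has {3,4,5,6,7,8,9}; box has {1,3,5,6,7,8,9} → only 2 remains.
(1,2) = 5: row 1 has {3,4,6,7,8,9}; col 2 has {1,2,4,7,8}; box has {1,2,3,4,6,7,8,9} → only 5 remains.
(1,5) = 2: row 1 has {3,4,5,6,7,8,9}; col 5 has {1,3,5,6,7,8}; box has {3,4,5,6,7,8} → only 2 remains.
(1,6) = 1: row 1 has {2,3,4,5,6,7,8,9}; col 6 has {2,3,4,5,6,7,8,9}; box has {2,3,4,5,6,7,8} → only 1 remains.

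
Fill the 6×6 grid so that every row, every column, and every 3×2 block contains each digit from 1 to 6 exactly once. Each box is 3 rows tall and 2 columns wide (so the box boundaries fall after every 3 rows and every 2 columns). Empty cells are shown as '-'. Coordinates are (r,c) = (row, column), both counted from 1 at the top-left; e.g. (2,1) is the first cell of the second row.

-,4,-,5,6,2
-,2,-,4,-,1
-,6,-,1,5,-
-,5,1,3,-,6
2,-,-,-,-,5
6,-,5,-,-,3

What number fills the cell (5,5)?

(1,3) = 3 (sole candidate).
(2,3) = 6 (sole candidate).
(2,5) = 3 (sole candidate).
(3,1) = 3 (sole candidate).
(3,3) = 2 (sole candidate).
(3,6) = 4 (sole candidate).
(4,1) = 4 (sole candidate).
(4,5) = 2 (sole candidate).
(5,3) = 4 (sole candidate).
(5,4) = 6 (sole candidate).
(5,5) = 1: row 5 has {2,4,5,6}; col 5 has {2,3,5,6}; box has {2,3,5,6} → only 1 remains.

1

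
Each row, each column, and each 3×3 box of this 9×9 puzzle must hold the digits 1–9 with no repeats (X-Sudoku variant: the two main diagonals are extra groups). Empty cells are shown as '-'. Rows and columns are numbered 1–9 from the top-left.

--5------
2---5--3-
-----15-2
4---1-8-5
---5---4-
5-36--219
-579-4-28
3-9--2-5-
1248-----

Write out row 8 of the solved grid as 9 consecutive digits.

r1c9 = 4: row 1 has {5}; col 9 has {2,5,8,9}; box has {2,3,5}; anti-diagonal has {1,3,5,6,7} → only 4 remains.
r4c6 = 9: row 4 has {1,4,5,8}; col 6 has {1,2,4}; box has {1,5,6}; anti-diagonal has {1,3,4,5,6,7} → only 9 remains.
r7c1 = 6: row 7 has {2,4,5,7,8,9}; col 1 has {1,2,3,4,5}; box has {1,2,3,4,5,7,9} → only 6 remains.
r7c5 = 3: row 7 has {2,4,5,6,7,8,9}; col 5 has {1,5}; box has {2,4,8,9} → only 3 remains.
r7c7 = 1: row 7 has {2,3,4,5,6,7,8,9}; col 7 has {2,5,8}; box has {2,5,8}; main diagonal has {5} → only 1 remains.
r8c2 = 8: row 8 has {2,3,5,9}; col 2 has {2,5}; box has {1,2,3,4,5,6,7,9}; anti-diagonal has {1,3,4,5,6,7,9} → only 8 remains.
r5c5 = 2: row 5 has {4,5}; col 5 has {1,3,5}; box has {1,5,6,9}; main diagonal has {1,5}; anti-diagonal has {1,3,4,5,6,7,8,9} → only 2 remains.
r6c2 = 7: row 6 has {1,2,3,5,6,9}; col 2 has {2,5,8}; box has {3,4,5} → only 7 remains.
r6c6 = 8: row 6 has {1,2,3,5,6,7,9}; col 6 has {1,2,4,9}; box has {1,2,5,6,9}; main diagonal has {1,2,5} → only 8 remains.
r3c3 = 6: row 3 has {1,2,5}; col 3 has {3,4,5,7,9}; box has {2,5}; main diagonal has {1,2,5,8} → only 6 remains.
r4c2 = 6: row 4 has {1,4,5,8,9}; col 2 has {2,5,7,8}; box has {3,4,5,7} → only 6 remains.
r4c3 = 2: row 4 has {1,4,5,6,8,9}; col 3 has {3,4,5,6,7,9}; box has {3,4,5,6,7} → only 2 remains.
r4c8 = 7: row 4 has {1,2,4,5,6,8,9}; col 8 has {1,2,3,4,5}; box has {1,2,4,5,8,9} → only 7 remains.
r6c5 = 4: row 6 has {1,2,3,5,6,7,8,9}; col 5 has {1,2,3,5}; box has {1,2,5,6,8,9} → only 4 remains.
r4c4 = 3: row 4 has {1,2,4,5,6,7,8,9}; col 4 has {5,6,8,9}; box has {1,2,4,5,6,8,9}; main diagonal has {1,2,5,6,8} → only 3 remains.
r5c6 = 7: row 5 has {2,4,5}; col 6 has {1,2,4,8,9}; box has {1,2,3,4,5,6,8,9} → only 7 remains.
r9c9 = 7: row 9 has {1,2,4,8}; col 9 has {2,4,5,8,9}; box has {1,2,5,8}; main diagonal has {1,2,3,5,6,8} → only 7 remains.
r1c1 = 9: row 1 has {4,5}; col 1 has {1,2,3,4,5,6}; box has {2,5,6}; main diagonal has {1,2,3,5,6,7,8} → only 9 remains.
r2c2 = 4: row 2 has {2,3,5}; col 2 has {2,5,6,7,8}; box has {2,5,6,9}; main diagonal has {1,2,3,5,6,7,8,9} → only 4 remains.
r2c4 = 7: row 2 has {2,3,4,5}; col 4 has {3,5,6,8,9}; box has {1,5} → only 7 remains.
r2c6 = 6: row 2 has {2,3,4,5,7}; col 6 has {1,2,4,7,8,9}; box has {1,5,7} → only 6 remains.
r2c7 = 9: row 2 has {2,3,4,5,6,7}; col 7 has {1,2,5,8}; box has {2,3,4,5} → only 9 remains.
r2c9 = 1: row 2 has {2,3,4,5,6,7,9}; col 9 has {2,4,5,7,8,9}; box has {2,3,4,5,9} → only 1 remains.
r3c2 = 3: row 3 has {1,2,5,6}; col 2 has {2,4,5,6,7,8}; box has {2,4,5,6,9} → only 3 remains.
r3c4 = 4: row 3 has {1,2,3,5,6}; col 4 has {3,5,6,7,8,9}; box has {1,5,6,7} → only 4 remains.
r3c8 = 8: row 3 has {1,2,3,4,5,6}; col 8 has {1,2,3,4,5,7}; box has {1,2,3,4,5,9} → only 8 remains.
r5c1 = 8: row 5 has {2,4,5,7}; col 1 has {1,2,3,4,5,6,9}; box has {2,3,4,5,6,7} → only 8 remains.
r5c3 = 1: row 5 has {2,4,5,7,8}; col 3 has {2,3,4,5,6,7,9}; box has {2,3,4,5,6,7,8} → only 1 remains.
r8c4 = 1: row 8 has {2,3,5,8,9}; col 4 has {3,4,5,6,7,8,9}; box has {2,3,4,8,9} → only 1 remains.
r8c9 = 6: row 8 has {1,2,3,5,8,9}; col 9 has {1,2,4,5,7,8,9}; box has {1,2,5,7,8} → only 6 remains.
r9c5 = 6: row 9 has {1,2,4,7,8}; col 5 has {1,2,3,4,5}; box has {1,2,3,4,8,9} → only 6 remains.
r9c6 = 5: row 9 has {1,2,4,6,7,8}; col 6 has {1,2,4,6,7,8,9}; box has {1,2,3,4,6,8,9} → only 5 remains.
r9c7 = 3: row 9 has {1,2,4,5,6,7,8}; col 7 has {1,2,5,8,9}; box has {1,2,5,6,7,8} → only 3 remains.
r9c8 = 9: row 9 has {1,2,3,4,5,6,7,8}; col 8 has {1,2,3,4,5,7,8}; box has {1,2,3,5,6,7,8} → only 9 remains.
r1c2 = 1: row 1 has {4,5,9}; col 2 has {2,3,4,5,6,7,8}; box has {2,3,4,5,6,9} → only 1 remains.
r1c4 = 2: row 1 has {1,4,5,9}; col 4 has {1,3,4,5,6,7,8,9}; box has {1,4,5,6,7} → only 2 remains.
r1c5 = 8: row 1 has {1,2,4,5,9}; col 5 has {1,2,3,4,5,6}; box has {1,2,4,5,6,7} → only 8 remains.
r1c6 = 3: row 1 has {1,2,4,5,8,9}; col 6 has {1,2,4,5,6,7,8,9}; box has {1,2,4,5,6,7,8} → only 3 remains.
r1c8 = 6: row 1 has {1,2,3,4,5,8,9}; col 8 has {1,2,3,4,5,7,8,9}; box has {1,2,3,4,5,8,9} → only 6 remains.
r2c3 = 8: row 2 has {1,2,3,4,5,6,7,9}; col 3 has {1,2,3,4,5,6,7,9}; box has {1,2,3,4,5,6,9} → only 8 remains.
r3c1 = 7: row 3 has {1,2,3,4,5,6,8}; col 1 has {1,2,3,4,5,6,8,9}; box has {1,2,3,4,5,6,8,9} → only 7 remains.
r3c5 = 9: row 3 has {1,2,3,4,5,6,7,8}; col 5 has {1,2,3,4,5,6,8}; box has {1,2,3,4,5,6,7,8} → only 9 remains.
r5c2 = 9: row 5 has {1,2,4,5,7,8}; col 2 has {1,2,3,4,5,6,7,8}; box has {1,2,3,4,5,6,7,8} → only 9 remains.
r5c7 = 6: row 5 has {1,2,4,5,7,8,9}; col 7 has {1,2,3,5,8,9}; box has {1,2,4,5,7,8,9} → only 6 remains.
r5c9 = 3: row 5 has {1,2,4,5,6,7,8,9}; col 9 has {1,2,4,5,6,7,8,9}; box has {1,2,4,5,6,7,8,9} → only 3 remains.
r8c5 = 7: row 8 has {1,2,3,5,6,8,9}; col 5 has {1,2,3,4,5,6,8,9}; box has {1,2,3,4,5,6,8,9} → only 7 remains.
r8c7 = 4: row 8 has {1,2,3,5,6,7,8,9}; col 7 has {1,2,3,5,6,8,9}; box has {1,2,3,5,6,7,8,9} → only 4 remains.

389172456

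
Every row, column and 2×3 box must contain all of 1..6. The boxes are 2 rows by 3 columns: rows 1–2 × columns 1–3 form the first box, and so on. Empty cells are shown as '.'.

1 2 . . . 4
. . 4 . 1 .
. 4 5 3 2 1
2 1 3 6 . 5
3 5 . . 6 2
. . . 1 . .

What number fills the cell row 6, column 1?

row 1, column 3 = 6: row 1 has {1,2,4}; col 3 has {3,4,5}; box has {1,2,4} → only 6 remains.
row 1, column 4 = 5: row 1 has {1,2,4,6}; col 4 has {1,3,6}; box has {1,4} → only 5 remains.
row 1, column 5 = 3: row 1 has {1,2,4,5,6}; col 5 has {1,2,6}; box has {1,4,5} → only 3 remains.
row 2, column 1 = 5: row 2 has {1,4}; col 1 has {1,2,3}; box has {1,2,4,6} → only 5 remains.
row 2, column 2 = 3: row 2 has {1,4,5}; col 2 has {1,2,4,5}; box has {1,2,4,5,6} → only 3 remains.
row 2, column 4 = 2: row 2 has {1,3,4,5}; col 4 has {1,3,5,6}; box has {1,3,4,5} → only 2 remains.
row 2, column 6 = 6: row 2 has {1,2,3,4,5}; col 6 has {1,2,4,5}; box has {1,2,3,4,5} → only 6 remains.
row 3, column 1 = 6: row 3 has {1,2,3,4,5}; col 1 has {1,2,3,5}; box has {1,2,3,4,5} → only 6 remains.
row 4, column 5 = 4: row 4 has {1,2,3,5,6}; col 5 has {1,2,3,6}; box has {1,2,3,5,6} → only 4 remains.
row 5, column 3 = 1: row 5 has {2,3,5,6}; col 3 has {3,4,5,6}; box has {3,5} → only 1 remains.
row 5, column 4 = 4: row 5 has {1,2,3,5,6}; col 4 has {1,2,3,5,6}; box has {1,2,6} → only 4 remains.
row 6, column 1 = 4: row 6 has {1}; col 1 has {1,2,3,5,6}; box has {1,3,5} → only 4 remains.

4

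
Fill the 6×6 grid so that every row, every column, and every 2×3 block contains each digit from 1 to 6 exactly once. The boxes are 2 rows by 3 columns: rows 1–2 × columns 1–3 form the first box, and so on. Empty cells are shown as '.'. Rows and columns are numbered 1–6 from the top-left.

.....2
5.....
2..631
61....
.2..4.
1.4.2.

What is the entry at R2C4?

4

R3C3 = 5 (sole candidate).
R4C3 = 3 (sole candidate).
R4C5 = 5 (sole candidate).
R4C6 = 4 (sole candidate).
R5C1 = 3 (sole candidate).
R5C3 = 6 (sole candidate).
R5C6 = 5 (sole candidate).
R6C2 = 5 (sole candidate).
R6C4 = 3 (sole candidate).
R6C6 = 6 (sole candidate).
R1C1 = 4 (sole candidate).
R1C3 = 1 (sole candidate).
R1C4 = 5 (sole candidate).
R1C5 = 6 (sole candidate).
R2C3 = 2 (sole candidate).
R2C5 = 1 (sole candidate).
R2C6 = 3 (sole candidate).
R3C2 = 4 (sole candidate).
R4C4 = 2 (sole candidate).
R5C4 = 1 (sole candidate).
R1C2 = 3 (sole candidate).
R2C2 = 6 (sole candidate).
R2C4 = 4: row 2 has {1,2,3,5,6}; col 4 has {1,2,3,5,6}; box has {1,2,3,5,6} → only 4 remains.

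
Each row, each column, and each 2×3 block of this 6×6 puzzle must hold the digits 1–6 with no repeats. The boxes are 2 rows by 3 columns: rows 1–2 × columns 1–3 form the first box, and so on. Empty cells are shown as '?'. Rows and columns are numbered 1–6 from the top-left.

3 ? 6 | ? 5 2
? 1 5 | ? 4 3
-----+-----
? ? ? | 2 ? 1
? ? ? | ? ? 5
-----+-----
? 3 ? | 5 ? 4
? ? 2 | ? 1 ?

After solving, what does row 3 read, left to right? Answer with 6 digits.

564231

R1C2 = 4: row 1 has {2,3,5,6}; col 2 has {1,3}; box has {1,3,5,6} → only 4 remains.
R1C4 = 1: row 1 has {2,3,4,5,6}; col 4 has {2,5}; box has {2,3,4,5} → only 1 remains.
R2C1 = 2: row 2 has {1,3,4,5}; col 1 has {3}; box has {1,3,4,5,6} → only 2 remains.
R2C4 = 6: row 2 has {1,2,3,4,5}; col 4 has {1,2,5}; box has {1,2,3,4,5} → only 6 remains.
R5C3 = 1: row 5 has {3,4,5}; col 3 has {2,5,6}; box has {2,3} → only 1 remains.
R6C4 = 3: row 6 has {1,2}; col 4 has {1,2,5,6}; box has {1,4,5} → only 3 remains.
R6C6 = 6: row 6 has {1,2,3}; col 6 has {1,2,3,4,5}; box has {1,3,4,5} → only 6 remains.
R4C4 = 4: row 4 has {5}; col 4 has {1,2,3,5,6}; box has {1,2,5} → only 4 remains.
R5C1 = 6: row 5 has {1,3,4,5}; col 1 has {2,3}; box has {1,2,3} → only 6 remains.
R5C5 = 2: row 5 has {1,3,4,5,6}; col 5 has {1,4,5}; box has {1,3,4,5,6} → only 2 remains.
R6C2 = 5: row 6 has {1,2,3,6}; col 2 has {1,3,4}; box has {1,2,3,6} → only 5 remains.
R3C2 = 6: row 3 has {1,2}; col 2 has {1,3,4,5}; box has {} → only 6 remains.
R3C5 = 3: row 3 has {1,2,6}; col 5 has {1,2,4,5}; box has {1,2,4,5} → only 3 remains.
R4C1 = 1: row 4 has {4,5}; col 1 has {2,3,6}; box has {6} → only 1 remains.
R4C2 = 2: row 4 has {1,4,5}; col 2 has {1,3,4,5,6}; box has {1,6} → only 2 remains.
R4C3 = 3: row 4 has {1,2,4,5}; col 3 has {1,2,5,6}; box has {1,2,6} → only 3 remains.
R4C5 = 6: row 4 has {1,2,3,4,5}; col 5 has {1,2,3,4,5}; box has {1,2,3,4,5} → only 6 remains.
R6C1 = 4: row 6 has {1,2,3,5,6}; col 1 has {1,2,3,6}; box has {1,2,3,5,6} → only 4 remains.
R3C1 = 5: row 3 has {1,2,3,6}; col 1 has {1,2,3,4,6}; box has {1,2,3,6} → only 5 remains.
R3C3 = 4: row 3 has {1,2,3,5,6}; col 3 has {1,2,3,5,6}; box has {1,2,3,5,6} → only 4 remains.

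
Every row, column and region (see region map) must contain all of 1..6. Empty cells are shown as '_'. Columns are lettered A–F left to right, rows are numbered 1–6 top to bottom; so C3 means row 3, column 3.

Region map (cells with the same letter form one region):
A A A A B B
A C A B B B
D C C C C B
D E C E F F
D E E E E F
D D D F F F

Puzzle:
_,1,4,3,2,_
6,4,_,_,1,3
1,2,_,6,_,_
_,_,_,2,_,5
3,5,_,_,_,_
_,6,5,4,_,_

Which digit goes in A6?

A1 = 5: row 1 has {1,2,3,4}; col 1 has {1,3,6}; region has {1,3,4,6} → only 5 remains.
F1 = 6: row 1 has {1,2,3,4,5}; col 6 has {3,5}; region has {1,2,3} → only 6 remains.
C2 = 2: row 2 has {1,3,4,6}; col 3 has {4,5}; region has {1,3,4,5,6} → only 2 remains.
D2 = 5: row 2 has {1,2,3,4,6}; col 4 has {2,3,4,6}; region has {1,2,3,6} → only 5 remains.
C3 = 3: row 3 has {1,2,6}; col 3 has {2,4,5}; region has {2,4,6} → only 3 remains.
E3 = 5: row 3 has {1,2,3,6}; col 5 has {1,2}; region has {2,3,4,6} → only 5 remains.
F3 = 4: row 3 has {1,2,3,5,6}; col 6 has {3,5,6}; region has {1,2,3,5,6} → only 4 remains.
A4 = 4: row 4 has {2,5}; col 1 has {1,3,5,6}; region has {1,3,5,6} → only 4 remains.
B4 = 3: row 4 has {2,4,5}; col 2 has {1,2,4,5,6}; region has {2,5} → only 3 remains.
C4 = 1: row 4 has {2,3,4,5}; col 3 has {2,3,4,5}; region has {2,3,4,5,6} → only 1 remains.
E4 = 6: row 4 has {1,2,3,4,5}; col 5 has {1,2,5}; region has {4,5} → only 6 remains.
C5 = 6: row 5 has {3,5}; col 3 has {1,2,3,4,5}; region has {2,3,5} → only 6 remains.
D5 = 1: row 5 has {3,5,6}; col 4 has {2,3,4,5,6}; region has {2,3,5,6} → only 1 remains.
E5 = 4: row 5 has {1,3,5,6}; col 5 has {1,2,5,6}; region has {1,2,3,5,6} → only 4 remains.
F5 = 2: row 5 has {1,3,4,5,6}; col 6 has {3,4,5,6}; region has {4,5,6} → only 2 remains.
A6 = 2: row 6 has {4,5,6}; col 1 has {1,3,4,5,6}; region has {1,3,4,5,6} → only 2 remains.

2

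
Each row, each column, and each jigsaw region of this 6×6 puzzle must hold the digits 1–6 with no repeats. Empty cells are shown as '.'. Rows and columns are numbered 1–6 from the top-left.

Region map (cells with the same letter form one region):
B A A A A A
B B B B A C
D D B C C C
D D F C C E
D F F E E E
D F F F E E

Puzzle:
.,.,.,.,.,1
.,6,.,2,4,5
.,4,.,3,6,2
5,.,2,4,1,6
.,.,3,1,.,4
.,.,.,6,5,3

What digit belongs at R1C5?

R1C4 = 5: row 1 has {1}; col 4 has {1,2,3,4,6}; region has {1,4} → only 5 remains.
R2C3 = 1: row 2 has {2,4,5,6}; col 3 has {2,3}; region has {2,6} → only 1 remains.
R3C1 = 1: row 3 has {2,3,4,6}; col 1 has {5}; region has {4,5} → only 1 remains.
R3C3 = 5: row 3 has {1,2,3,4,6}; col 3 has {1,2,3}; region has {1,2,6} → only 5 remains.
R4C2 = 3: row 4 has {1,2,4,5,6}; col 2 has {4,6}; region has {1,4,5} → only 3 remains.
R5C2 = 5: row 5 has {1,3,4}; col 2 has {3,4,6}; region has {2,3,6} → only 5 remains.
R5C5 = 2: row 5 has {1,3,4,5}; col 5 has {1,4,5,6}; region has {1,3,4,5,6} → only 2 remains.
R6C1 = 2: row 6 has {3,5,6}; col 1 has {1,5}; region has {1,3,4,5} → only 2 remains.
R6C2 = 1: row 6 has {2,3,5,6}; col 2 has {3,4,5,6}; region has {2,3,5,6} → only 1 remains.
R6C3 = 4: row 6 has {1,2,3,5,6}; col 3 has {1,2,3,5}; region has {1,2,3,5,6} → only 4 remains.
R1C2 = 2: row 1 has {1,5}; col 2 has {1,3,4,5,6}; region has {1,4,5} → only 2 remains.
R1C3 = 6: row 1 has {1,2,5}; col 3 has {1,2,3,4,5}; region has {1,2,4,5} → only 6 remains.
R1C5 = 3: row 1 has {1,2,5,6}; col 5 has {1,2,4,5,6}; region has {1,2,4,5,6} → only 3 remains.

3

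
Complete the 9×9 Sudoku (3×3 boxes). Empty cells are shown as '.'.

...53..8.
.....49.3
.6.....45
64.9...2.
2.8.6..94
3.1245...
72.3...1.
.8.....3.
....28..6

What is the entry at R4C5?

8

R2C3 = 2 (hidden single in row 2).
R3C3 = 3 (hidden single in row 3).
R6C2 = 9 (hidden single in row 6).
R9C2 = 3 (hidden single in row 9).
R9C8 = 5 (hidden single in column 8).
R4C5 = 8: in box 5, 8 can only go here (every other open cell in that box sees an 8).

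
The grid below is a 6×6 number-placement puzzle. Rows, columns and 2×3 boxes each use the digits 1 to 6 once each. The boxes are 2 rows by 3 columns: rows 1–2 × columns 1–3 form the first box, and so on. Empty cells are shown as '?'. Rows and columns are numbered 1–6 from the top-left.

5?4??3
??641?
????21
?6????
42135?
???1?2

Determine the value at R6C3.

3

R1C2 = 1 (sole candidate).
R1C5 = 6 (sole candidate).
R2C2 = 3 (sole candidate).
R2C6 = 5 (sole candidate).
R3C1 = 3 (sole candidate).
R3C3 = 5 (sole candidate).
R3C4 = 6 (sole candidate).
R4C3 = 2 (sole candidate).
R4C4 = 5 (sole candidate).
R4C6 = 4 (sole candidate).
R5C6 = 6 (sole candidate).
R6C1 = 6 (sole candidate).
R6C2 = 5 (sole candidate).
R6C3 = 3: row 6 has {1,2,5,6}; col 3 has {1,2,4,5,6}; box has {1,2,4,5,6} → only 3 remains.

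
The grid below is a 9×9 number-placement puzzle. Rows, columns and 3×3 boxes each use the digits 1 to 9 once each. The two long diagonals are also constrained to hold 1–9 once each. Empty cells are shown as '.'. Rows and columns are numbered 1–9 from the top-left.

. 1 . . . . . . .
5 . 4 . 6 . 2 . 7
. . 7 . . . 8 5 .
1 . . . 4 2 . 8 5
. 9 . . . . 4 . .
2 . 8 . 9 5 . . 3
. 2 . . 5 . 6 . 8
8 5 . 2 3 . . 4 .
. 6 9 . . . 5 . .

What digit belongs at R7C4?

7

R3C2 = 3: row 3 has {5,7,8}; col 2 has {1,2,5,6,9}; box has {1,4,5,7} → only 3 remains.
R4C2 = 7: row 4 has {1,2,4,5,8}; col 2 has {1,2,3,5,6,9}; box has {1,2,8,9} → only 7 remains.
R4C4 = 3: row 4 has {1,2,4,5,7,8}; col 4 has {2}; box has {2,4,5,9}; main diagonal has {4,5,6,7} → only 3 remains.
R4C7 = 9: row 4 has {1,2,3,4,5,7,8}; col 7 has {2,4,5,6,8}; box has {3,4,5,8} → only 9 remains.
R5C5 = 1: row 5 has {4,9}; col 5 has {3,4,5,6,9}; box has {2,3,4,5,9}; main diagonal has {3,4,5,6,7}; anti-diagonal has {2,5,8} → only 1 remains.
R6C2 = 4: row 6 has {2,3,5,8,9}; col 2 has {1,2,3,5,6,7,9}; box has {1,2,7,8,9} → only 4 remains.
R7C3 = 3: row 7 has {2,5,6,8}; col 3 has {4,7,8,9}; box has {2,5,6,8,9}; anti-diagonal has {1,2,5,8} → only 3 remains.
R8C3 = 1: row 8 has {2,3,4,5,8}; col 3 has {3,4,7,8,9}; box has {2,3,5,6,8,9} → only 1 remains.
R8C7 = 7: row 8 has {1,2,3,4,5,8}; col 7 has {2,4,5,6,8,9}; box has {4,5,6,8} → only 7 remains.
R8C9 = 9: row 8 has {1,2,3,4,5,7,8}; col 9 has {3,5,7,8}; box has {4,5,6,7,8} → only 9 remains.
R9C9 = 2: row 9 has {5,6,9}; col 9 has {3,5,7,8,9}; box has {4,5,6,7,8,9}; main diagonal has {1,3,4,5,6,7} → only 2 remains.
R1C1 = 9: row 1 has {1}; col 1 has {1,2,5,8}; box has {1,3,4,5,7}; main diagonal has {1,2,3,4,5,6,7} → only 9 remains.
R1C7 = 3: row 1 has {1,9}; col 7 has {2,4,5,6,7,8,9}; box has {2,5,7,8} → only 3 remains.
R1C8 = 6: row 1 has {1,3,9}; col 8 has {4,5,8}; box has {2,3,5,7,8} → only 6 remains.
R1C9 = 4: row 1 has {1,3,6,9}; col 9 has {2,3,5,7,8,9}; box has {2,3,5,6,7,8}; anti-diagonal has {1,2,3,5,8} → only 4 remains.
R2C2 = 8: row 2 has {2,4,5,6,7}; col 2 has {1,2,3,4,5,6,7,9}; box has {1,3,4,5,7,9}; main diagonal has {1,2,3,4,5,6,7,9} → only 8 remains.
R2C8 = 9: row 2 has {2,4,5,6,7,8}; col 8 has {4,5,6,8}; box has {2,3,4,5,6,7,8}; anti-diagonal has {1,2,3,4,5,8} → only 9 remains.
R3C1 = 6: row 3 has {3,5,7,8}; col 1 has {1,2,5,8,9}; box has {1,3,4,5,7,8,9} → only 6 remains.
R3C5 = 2: row 3 has {3,5,6,7,8}; col 5 has {1,3,4,5,6,9}; box has {6} → only 2 remains.
R3C9 = 1: row 3 has {2,3,5,6,7,8}; col 9 has {2,3,4,5,7,8,9}; box has {2,3,4,5,6,7,8,9} → only 1 remains.
R4C3 = 6: row 4 has {1,2,3,4,5,7,8,9}; col 3 has {1,3,4,7,8,9}; box has {1,2,4,7,8,9} → only 6 remains.
R5C1 = 3: row 5 has {1,4,9}; col 1 has {1,2,5,6,8,9}; box has {1,2,4,6,7,8,9} → only 3 remains.
R5C3 = 5: row 5 has {1,3,4,9}; col 3 has {1,3,4,6,7,8,9}; box has {1,2,3,4,6,7,8,9} → only 5 remains.
R5C9 = 6: row 5 has {1,3,4,5,9}; col 9 has {1,2,3,4,5,7,8,9}; box has {3,4,5,8,9} → only 6 remains.
R6C7 = 1: row 6 has {2,3,4,5,8,9}; col 7 has {2,3,4,5,6,7,8,9}; box has {3,4,5,6,8,9} → only 1 remains.
R6C8 = 7: row 6 has {1,2,3,4,5,8,9}; col 8 has {4,5,6,8,9}; box has {1,3,4,5,6,8,9} → only 7 remains.
R7C8 = 1: row 7 has {2,3,5,6,8}; col 8 has {4,5,6,7,8,9}; box has {2,4,5,6,7,8,9} → only 1 remains.
R8C6 = 6: row 8 has {1,2,3,4,5,7,8,9}; col 6 has {2,5}; box has {2,3,5} → only 6 remains.
R9C1 = 7: row 9 has {2,5,6,9}; col 1 has {1,2,3,5,6,8,9}; box has {1,2,3,5,6,8,9}; anti-diagonal has {1,2,3,4,5,8,9} → only 7 remains.
R9C5 = 8: row 9 has {2,5,6,7,9}; col 5 has {1,2,3,4,5,6,9}; box has {2,3,5,6} → only 8 remains.
R9C8 = 3: row 9 has {2,5,6,7,8,9}; col 8 has {1,4,5,6,7,8,9}; box has {1,2,4,5,6,7,8,9} → only 3 remains.
R1C3 = 2: row 1 has {1,3,4,6,9}; col 3 has {1,3,4,5,6,7,8,9}; box has {1,3,4,5,6,7,8,9} → only 2 remains.
R1C5 = 7: row 1 has {1,2,3,4,6,9}; col 5 has {1,2,3,4,5,6,8,9}; box has {2,6} → only 7 remains.
R1C6 = 8: row 1 has {1,2,3,4,6,7,9}; col 6 has {2,5,6}; box has {2,6,7} → only 8 remains.
R2C4 = 1: row 2 has {2,4,5,6,7,8,9}; col 4 has {2,3}; box has {2,6,7,8} → only 1 remains.
R2C6 = 3: row 2 has {1,2,4,5,6,7,8,9}; col 6 has {2,5,6,8}; box has {1,2,6,7,8} → only 3 remains.
R5C6 = 7: row 5 has {1,3,4,5,6,9}; col 6 has {2,3,5,6,8}; box has {1,2,3,4,5,9} → only 7 remains.
R5C8 = 2: row 5 has {1,3,4,5,6,7,9}; col 8 has {1,3,4,5,6,7,8,9}; box has {1,3,4,5,6,7,8,9} → only 2 remains.
R6C4 = 6: row 6 has {1,2,3,4,5,7,8,9}; col 4 has {1,2,3}; box has {1,2,3,4,5,7,9}; anti-diagonal has {1,2,3,4,5,7,8,9} → only 6 remains.
R7C1 = 4: row 7 has {1,2,3,5,6,8}; col 1 has {1,2,3,5,6,7,8,9}; box has {1,2,3,5,6,7,8,9} → only 4 remains.
R7C6 = 9: row 7 has {1,2,3,4,5,6,8}; col 6 has {2,3,5,6,7,8}; box has {2,3,5,6,8} → only 9 remains.
R9C4 = 4: row 9 has {2,3,5,6,7,8,9}; col 4 has {1,2,3,6}; box has {2,3,5,6,8,9} → only 4 remains.
R9C6 = 1: row 9 has {2,3,4,5,6,7,8,9}; col 6 has {2,3,5,6,7,8,9}; box has {2,3,4,5,6,8,9} → only 1 remains.
R1C4 = 5: row 1 has {1,2,3,4,6,7,8,9}; col 4 has {1,2,3,4,6}; box has {1,2,3,6,7,8} → only 5 remains.
R3C4 = 9: row 3 has {1,2,3,5,6,7,8}; col 4 has {1,2,3,4,5,6}; box has {1,2,3,5,6,7,8} → only 9 remains.
R3C6 = 4: row 3 has {1,2,3,5,6,7,8,9}; col 6 has {1,2,3,5,6,7,8,9}; box has {1,2,3,5,6,7,8,9} → only 4 remains.
R5C4 = 8: row 5 has {1,2,3,4,5,6,7,9}; col 4 has {1,2,3,4,5,6,9}; box has {1,2,3,4,5,6,7,9} → only 8 remains.
R7C4 = 7: row 7 has {1,2,3,4,5,6,8,9}; col 4 has {1,2,3,4,5,6,8,9}; box has {1,2,3,4,5,6,8,9} → only 7 remains.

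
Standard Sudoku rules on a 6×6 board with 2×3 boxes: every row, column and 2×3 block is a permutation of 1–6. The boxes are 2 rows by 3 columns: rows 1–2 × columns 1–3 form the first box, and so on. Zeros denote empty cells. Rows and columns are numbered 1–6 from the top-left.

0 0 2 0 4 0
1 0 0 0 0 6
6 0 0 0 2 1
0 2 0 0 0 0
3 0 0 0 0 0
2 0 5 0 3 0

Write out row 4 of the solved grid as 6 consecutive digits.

421365

r1c1 = 5: row 1 has {2,4}; col 1 has {1,2,3,6}; box has {1,2} → only 5 remains.
r1c6 = 3: row 1 has {2,4,5}; col 6 has {1,6}; box has {4,6} → only 3 remains.
r2c5 = 5: row 2 has {1,6}; col 5 has {2,3,4}; box has {3,4,6} → only 5 remains.
r4c1 = 4: row 4 has {2}; col 1 has {1,2,3,5,6}; box has {2,6} → only 4 remains.
r4c5 = 6: row 4 has {2,4}; col 5 has {2,3,4,5}; box has {1,2} → only 6 remains.
r4c6 = 5: row 4 has {2,4,6}; col 6 has {1,3,6}; box has {1,2,6} → only 5 remains.
r5c5 = 1: row 5 has {3}; col 5 has {2,3,4,5,6}; box has {3} → only 1 remains.
r6c6 = 4: row 6 has {2,3,5}; col 6 has {1,3,5,6}; box has {1,3} → only 4 remains.
r1c2 = 6: row 1 has {2,3,4,5}; col 2 has {2}; box has {1,2,5} → only 6 remains.
r1c4 = 1: row 1 has {2,3,4,5,6}; col 4 has {}; box has {3,4,5,6} → only 1 remains.
r2c4 = 2: row 2 has {1,5,6}; col 4 has {1}; box has {1,3,4,5,6} → only 2 remains.
r3c3 = 3: row 3 has {1,2,6}; col 3 has {2,5}; box has {2,4,6} → only 3 remains.
r3c4 = 4: row 3 has {1,2,3,6}; col 4 has {1,2}; box has {1,2,5,6} → only 4 remains.
r4c3 = 1: row 4 has {2,4,5,6}; col 3 has {2,3,5}; box has {2,3,4,6} → only 1 remains.
r4c4 = 3: row 4 has {1,2,4,5,6}; col 4 has {1,2,4}; box has {1,2,4,5,6} → only 3 remains.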